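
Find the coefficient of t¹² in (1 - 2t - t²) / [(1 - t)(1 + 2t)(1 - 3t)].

The denominator gives the recurrence a_n = 2a_(n−1) + 5a_(n−2) − 6a_(n−3) for n ≥ 3; the numerator fixes a_0 = 1, a_1 = 0, a_2 = 4.
Iterating: 1, 0, 4, 2, 24, 34, 176, 378, 1432, 3698, 12288, 34474, 108200, so a_12 = 108200.

108200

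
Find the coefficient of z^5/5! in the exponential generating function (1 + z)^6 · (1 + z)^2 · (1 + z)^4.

95040

The EGF product rule gives c_5 = Σ_{k_1+k_2+k_3=5} C(5; k_1,k_2,k_3) · ∏ g_i(k_i), where (1+z)^6 gives the falling factorial (6)_k; (1+z)^2 gives the falling factorial (2)_k; (1+z)^4 gives the falling factorial (4)_k.
g_1(k) for k = 0…5: 1, 6, 30, 120, 360, 720.
g_2(k) for k = 0…5: 1, 2, 2, 0, 0, 0.
g_3(k) for k = 0…5: 1, 4, 12, 24, 24, 0.
First combine the last two factors: h(k) = Σ_j C(k,j)·g_2(j)·g_3(k−j) for k = 0…5: 1, 6, 30, 120, 360, 720.
c_5 = Σ_k C(5,k)·g_1(k)·h(5−k) = 1·1·720 + 5·6·360 + 10·30·120 + 10·120·30 + 5·360·6 + 1·720·1 = 720 + 10800 + 36000 + 36000 + 10800 + 720 = 95040.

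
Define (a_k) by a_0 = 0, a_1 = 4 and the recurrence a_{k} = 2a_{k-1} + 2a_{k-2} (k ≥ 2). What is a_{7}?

The ordinary generating function has denominator 1 - 2z - 2z^2.
Iterating the recurrence: a_0,…,a_{7} = 0, 4, 8, 24, 64, 176, 480, 1312.

1312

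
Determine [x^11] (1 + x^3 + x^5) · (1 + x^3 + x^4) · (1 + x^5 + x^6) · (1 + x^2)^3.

(1 + x^3 + x^5) has coefficients 1,0,0,1,0,1 for degrees 0…5.
(1 + x^3 + x^4) has coefficients 1,0,0,1,1,0,0,0,0,0,0,0 for degrees 0…11.
Multiplying by (1 + x^5 + x^6) gives running coefficients 1,0,0,1,1,1,1,0,1,2,1,0 for degrees 0…11.
Finally multiplying by (1 + x^2)^3, the product of all factors after the first has coefficients 1,0,3,1,4,4,5,6,7,6,8,7 for degrees 0…11.
[x^11] = 1·7 + 1·7 + 1·5 = 19.

19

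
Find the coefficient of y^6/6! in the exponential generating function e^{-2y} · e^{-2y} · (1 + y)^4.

The EGF product rule gives c_6 = Σ_{k_1+k_2+k_3=6} C(6; k_1,k_2,k_3) · ∏ g_i(k_i), where e^{-2y} gives (-2)^k; e^{-2y} gives (-2)^k; (1+y)^4 gives the falling factorial (4)_k.
g_1(k) for k = 0…6: 1, -2, 4, -8, 16, -32, 64.
g_2(k) for k = 0…6: 1, -2, 4, -8, 16, -32, 64.
g_3(k) for k = 0…6: 1, 4, 12, 24, 24, 0, 0.
First combine the last two factors: h(k) = Σ_j C(k,j)·g_2(j)·g_3(k−j) for k = 0…6: 1, 2, 0, -8, 8, 48, -224.
c_6 = Σ_k C(6,k)·g_1(k)·h(6−k) = 1·1·(-224) + 6·(-2)·48 + 15·4·8 + 20·(-8)·(-8) + 6·(-32)·2 + 1·64·1 = −224 − 576 + 480 + 1280 − 384 + 64 = 640.

640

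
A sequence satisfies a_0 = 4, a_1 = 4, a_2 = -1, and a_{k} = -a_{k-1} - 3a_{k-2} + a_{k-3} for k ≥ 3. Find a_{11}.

The ordinary generating function has denominator 1 + q + 3q^2 - q^3.
Iterating the recurrence: a_0,…,a_{11} = 4, 4, -1, -7, 14, 6, -55, 51, 120, -328, 19, 1085.

1085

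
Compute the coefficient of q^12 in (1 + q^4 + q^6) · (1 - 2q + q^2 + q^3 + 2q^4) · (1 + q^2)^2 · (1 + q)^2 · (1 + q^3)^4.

142

(1 + q^4 + q^6) has coefficients 1,0,0,0,1,0,1 for degrees 0…6.
(1 - 2q + q^2 + q^3 + 2q^4) has coefficients 1,-2,1,1,2,0,0,0,0,0,0,0,0 for degrees 0…12.
Multiplying by (1 + q^2)^2 gives running coefficients 1,-2,3,-3,5,0,5,1,2,0,0,0,0 for degrees 0…12.
Multiplying by (1 + q)^2 gives running coefficients 1,0,0,1,2,7,10,11,9,5,2,0,0 for degrees 0…12.
Finally multiplying by (1 + q^3)^4, the product of all factors after the first has coefficients 1,0,0,5,2,7,20,19,37,55,58,78,85 for degrees 0…12.
[q^12] = 1·85 + 1·37 + 1·20 = 142.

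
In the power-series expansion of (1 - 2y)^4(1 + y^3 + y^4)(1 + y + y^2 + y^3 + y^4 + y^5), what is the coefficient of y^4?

-5

(1 - 2y)^4 has coefficients 1,-8,24,-32,16 for degrees 0…4.
(1 + y^3 + y^4) has coefficients 1,0,0,1,1 for degrees 0…4.
Finally multiplying by (1 + y + y^2 + y^3 + y^4 + y^5), the product of all factors after the first has coefficients 1,1,1,2,3 for degrees 0…4.
[y^4] = 1·3 − 8·2 + 24·1 − 32·1 + 16·1 = -5.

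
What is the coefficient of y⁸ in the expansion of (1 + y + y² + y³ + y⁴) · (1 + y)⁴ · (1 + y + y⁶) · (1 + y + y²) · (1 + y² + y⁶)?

177

(1 + y + y² + y³ + y⁴) has coefficients 1,1,1,1,1 for degrees 0…4.
(1 + y)⁴ has coefficients 1,4,6,4,1,0,0,0,0 for degrees 0…8.
Multiplying by (1 + y + y⁶) gives running coefficients 1,5,10,10,5,1,1,4,6 for degrees 0…8.
Multiplying by (1 + y + y²) gives running coefficients 1,6,16,25,25,16,7,6,11 for degrees 0…8.
Finally multiplying by (1 + y² + y⁶), the product of all factors after the first has coefficients 1,6,17,31,41,41,33,28,34 for degrees 0…8.
[y⁸] = 1·34 + 1·28 + 1·33 + 1·41 + 1·41 = 177.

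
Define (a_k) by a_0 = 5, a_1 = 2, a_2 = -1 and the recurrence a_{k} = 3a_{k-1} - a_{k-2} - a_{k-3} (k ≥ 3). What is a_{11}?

The ordinary generating function has denominator 1 - 3z + z^2 + z^3.
Iterating the recurrence: a_0,…,a_{11} = 5, 2, -1, -10, -31, -82, -205, -502, -1219, -2950, -7129, -17218.

-17218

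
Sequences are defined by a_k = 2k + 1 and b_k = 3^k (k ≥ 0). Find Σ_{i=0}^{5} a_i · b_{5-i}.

This is [x^5] in the product of the two ordinary generating functions.
Σ = 1·243 + 3·81 + 5·27 + 7·9 + 9·3 + 11·1 = 722.

722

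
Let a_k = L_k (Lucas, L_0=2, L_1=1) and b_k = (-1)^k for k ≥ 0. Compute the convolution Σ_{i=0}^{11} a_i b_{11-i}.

This is [x^11] in the product of the two ordinary generating functions.
Σ = 2·(-1) + 1·1 + 3·(-1) + 4·1 + 7·(-1) + 11·1 + 18·(-1) + 29·1 + 47·(-1) + 76·1 + 123·(-1) + 199·1 = 120.

120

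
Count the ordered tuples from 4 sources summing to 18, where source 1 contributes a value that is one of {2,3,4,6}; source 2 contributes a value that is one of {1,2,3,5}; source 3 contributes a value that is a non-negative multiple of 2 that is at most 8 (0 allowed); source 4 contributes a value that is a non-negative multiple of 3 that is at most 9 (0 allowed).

21

The generating function for the choices is (t² + t³ + t⁴ + t⁶)·(t + t² + t³ + t⁵)·(1 + t² + t⁴ + t⁶ + t⁸)·(1 + t³ + t⁶ + t⁹); the count is [t¹⁸].
(t² + t³ + t⁴ + t⁶) has coefficients 0,0,1,1,1,0,1 for degrees 0…6.
(t + t² + t³ + t⁵) has coefficients 0,1,1,1,0,1,0,0,0,0,0,0,0,0,0,0,0,0,0 for degrees 0…18.
Multiplying by (1 + t² + t⁴ + t⁶ + t⁸) gives running coefficients 0,1,1,2,1,3,1,3,1,3,1,2,0,1,0,0,0,0,0 for degrees 0…18.
Finally multiplying by (1 + t³ + t⁶ + t⁹), the product of all factors after the first has coefficients 0,1,1,2,2,4,3,5,5,6,6,7,6,6,6,4,5,3,3 for degrees 0…18.
[t¹⁸] = 1·5 + 1·4 + 1·6 + 1·6 = 21.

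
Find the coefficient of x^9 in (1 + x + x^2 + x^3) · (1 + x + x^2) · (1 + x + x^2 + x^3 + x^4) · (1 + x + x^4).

15

(1 + x + x^2 + x^3) has coefficients 1,1,1,1 for degrees 0…3.
(1 + x + x^2) has coefficients 1,1,1,0,0,0,0,0,0,0 for degrees 0…9.
Multiplying by (1 + x + x^2 + x^3 + x^4) gives running coefficients 1,2,3,3,3,2,1,0,0,0 for degrees 0…9.
Finally multiplying by (1 + x + x^4), the product of all factors after the first has coefficients 1,3,5,6,7,7,6,4,3,2 for degrees 0…9.
[x^9] = 1·2 + 1·3 + 1·4 + 1·6 = 15.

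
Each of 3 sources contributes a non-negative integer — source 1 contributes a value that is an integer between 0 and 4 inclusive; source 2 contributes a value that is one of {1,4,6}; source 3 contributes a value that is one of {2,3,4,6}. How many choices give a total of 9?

7

The generating function for the choices is (1 + t + t^2 + t^3 + t^4)·(t + t^4 + t^6)·(t^2 + t^3 + t^4 + t^6); the count is [t^9].
(1 + t + t^2 + t^3 + t^4) has coefficients 1,1,1,1,1 for degrees 0…4.
(t + t^4 + t^6) has coefficients 0,1,0,0,1,0,1,0,0,0 for degrees 0…9.
Finally multiplying by (t^2 + t^3 + t^4 + t^6), the product of all factors after the first has coefficients 0,0,0,1,1,1,1,2,2,1 for degrees 0…9.
[t^9] = 1·1 + 1·2 + 1·2 + 1·1 + 1·1 = 7.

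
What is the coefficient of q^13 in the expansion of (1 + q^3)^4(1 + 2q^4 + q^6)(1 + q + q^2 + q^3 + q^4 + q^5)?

35

(1 + q^3)^4 has coefficients 1,0,0,4,0,0,6,0,0,4,0,0,1 for degrees 0…12.
(1 + 2q^4 + q^6) has coefficients 1,0,0,0,2,0,1,0,0,0,0,0,0,0 for degrees 0…13.
Finally multiplying by (1 + q + q^2 + q^3 + q^4 + q^5), the product of all factors after the first has coefficients 1,1,1,1,3,3,3,3,3,3,1,1,0,0 for degrees 0…13.
[q^13] = 1·0 + 4·1 + 6·3 + 4·3 + 1·1 = 35.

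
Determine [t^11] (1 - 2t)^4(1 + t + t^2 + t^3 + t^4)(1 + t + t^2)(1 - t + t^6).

-30

(1 - 2t)^4 has coefficients 1,-8,24,-32,16 for degrees 0…4.
(1 + t + t^2 + t^3 + t^4) has coefficients 1,1,1,1,1,0,0,0,0,0,0,0 for degrees 0…11.
Multiplying by (1 + t + t^2) gives running coefficients 1,2,3,3,3,2,1,0,0,0,0,0 for degrees 0…11.
Finally multiplying by (1 - t + t^6), the product of all factors after the first has coefficients 1,1,1,0,0,-1,0,1,3,3,3,2 for degrees 0…11.
[t^11] = 1·2 − 8·3 + 24·3 − 32·3 + 16·1 = -30.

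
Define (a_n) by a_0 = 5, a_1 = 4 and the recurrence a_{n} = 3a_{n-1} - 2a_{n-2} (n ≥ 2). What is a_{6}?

The ordinary generating function has denominator 1 - 3y + 2y^2.
Iterating the recurrence: a_0,…,a_{6} = 5, 4, 2, -2, -10, -26, -58.

-58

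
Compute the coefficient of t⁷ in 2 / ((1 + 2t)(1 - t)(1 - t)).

The denominator gives the recurrence a_n = 3a_(n−2) − 2a_(n−3) for n ≥ 3; the numerator fixes a_0 = 2, a_1 = 0, a_2 = 6.
Iterating: 2, 0, 6, -4, 18, -24, 62, -108, so a_7 = -108.

-108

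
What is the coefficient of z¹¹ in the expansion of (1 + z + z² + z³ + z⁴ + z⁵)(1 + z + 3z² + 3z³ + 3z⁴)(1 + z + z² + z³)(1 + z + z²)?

(1 + z + z² + z³ + z⁴ + z⁵) has coefficients 1,1,1,1,1,1 for degrees 0…5.
(1 + z + 3z² + 3z³ + 3z⁴) has coefficients 1,1,3,3,3,0,0,0,0,0,0,0 for degrees 0…11.
Multiplying by (1 + z + z² + z³) gives running coefficients 1,2,5,8,10,9,6,3,0,0,0,0 for degrees 0…11.
Finally multiplying by (1 + z + z²), the product of all factors after the first has coefficients 1,3,8,15,23,27,25,18,9,3,0,0 for degrees 0…11.
[z¹¹] = 1·0 + 1·0 + 1·3 + 1·9 + 1·18 + 1·25 = 55.

55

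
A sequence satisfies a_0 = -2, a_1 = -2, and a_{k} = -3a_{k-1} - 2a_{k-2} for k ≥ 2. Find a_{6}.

The ordinary generating function has denominator 1 + 3q + 2q^2.
Iterating the recurrence: a_0,…,a_{6} = -2, -2, 10, -26, 58, -122, 250.

250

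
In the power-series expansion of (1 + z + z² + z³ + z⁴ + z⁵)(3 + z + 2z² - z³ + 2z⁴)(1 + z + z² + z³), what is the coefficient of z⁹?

(1 + z + z² + z³ + z⁴ + z⁵) has coefficients 1,1,1,1,1,1 for degrees 0…5.
(3 + z + 2z² - z³ + 2z⁴) has coefficients 3,1,2,-1,2,0,0,0,0,0 for degrees 0…9.
Finally multiplying by (1 + z + z² + z³), the product of all factors after the first has coefficients 3,4,6,5,4,3,1,2,0,0 for degrees 0…9.
[z⁹] = 1·0 + 1·0 + 1·2 + 1·1 + 1·3 + 1·4 = 10.

10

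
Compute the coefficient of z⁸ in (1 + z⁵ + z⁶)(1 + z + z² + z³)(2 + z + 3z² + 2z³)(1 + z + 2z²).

37

(1 + z⁵ + z⁶) has coefficients 1,0,0,0,0,1,1 for degrees 0…6.
(1 + z + z² + z³) has coefficients 1,1,1,1,0,0,0,0,0 for degrees 0…8.
Multiplying by (2 + z + 3z² + 2z³) gives running coefficients 2,3,6,8,6,5,2,0,0 for degrees 0…8.
Finally multiplying by (1 + z + 2z²), the product of all factors after the first has coefficients 2,5,13,20,26,27,19,12,4 for degrees 0…8.
[z⁸] = 1·4 + 1·20 + 1·13 = 37.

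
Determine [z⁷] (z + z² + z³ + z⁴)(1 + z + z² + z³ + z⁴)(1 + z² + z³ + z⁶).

11

(z + z² + z³ + z⁴) has coefficients 0,1,1,1,1 for degrees 0…4.
(1 + z + z² + z³ + z⁴) has coefficients 1,1,1,1,1,0,0,0 for degrees 0…7.
Finally multiplying by (1 + z² + z³ + z⁶), the product of all factors after the first has coefficients 1,1,2,3,3,2,3,2 for degrees 0…7.
[z⁷] = 1·3 + 1·2 + 1·3 + 1·3 = 11.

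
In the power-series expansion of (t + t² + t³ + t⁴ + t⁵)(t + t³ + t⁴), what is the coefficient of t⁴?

2

(t + t² + t³ + t⁴ + t⁵) has coefficients 0,1,1,1,1 for degrees 0…4.
(t + t³ + t⁴) has coefficients 0,1,0,1,1 for degrees 0…4.
[t⁴] = 1·1 + 1·0 + 1·1 + 1·0 = 2.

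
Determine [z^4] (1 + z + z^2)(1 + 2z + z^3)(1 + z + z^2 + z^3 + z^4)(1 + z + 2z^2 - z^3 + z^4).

32

(1 + z + z^2) has coefficients 1,1,1 for degrees 0…2.
(1 + 2z + z^3) has coefficients 1,2,0,1,0 for degrees 0…4.
Multiplying by (1 + z + z^2 + z^3 + z^4) gives running coefficients 1,3,3,4,4 for degrees 0…4.
Finally multiplying by (1 + z + 2z^2 - z^3 + z^4), the product of all factors after the first has coefficients 1,4,8,12,12 for degrees 0…4.
[z^4] = 1·12 + 1·12 + 1·8 = 32.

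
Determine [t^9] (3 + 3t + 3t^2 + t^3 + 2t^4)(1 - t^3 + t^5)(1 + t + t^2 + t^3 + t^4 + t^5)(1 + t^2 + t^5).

14

(3 + 3t + 3t^2 + t^3 + 2t^4) has coefficients 3,3,3,1,2 for degrees 0…4.
(1 - t^3 + t^5) has coefficients 1,0,0,-1,0,1,0,0,0,0 for degrees 0…9.
Multiplying by (1 + t + t^2 + t^3 + t^4 + t^5) gives running coefficients 1,1,1,0,0,1,0,0,0,1 for degrees 0…9.
Finally multiplying by (1 + t^2 + t^5), the product of all factors after the first has coefficients 1,1,2,1,1,2,1,2,0,1 for degrees 0…9.
[t^9] = 3·1 + 3·0 + 3·2 + 1·1 + 2·2 = 14.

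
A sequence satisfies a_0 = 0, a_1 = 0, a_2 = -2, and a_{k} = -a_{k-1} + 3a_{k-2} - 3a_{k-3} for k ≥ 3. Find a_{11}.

The ordinary generating function has denominator 1 + x - 3x^2 + 3x^3.
Iterating the recurrence: a_0,…,a_{11} = 0, 0, -2, 2, -8, 20, -50, 134, -344, 896, -2330, 6050.

6050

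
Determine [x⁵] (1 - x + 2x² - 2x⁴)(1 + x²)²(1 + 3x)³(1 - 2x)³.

-84

(1 - x + 2x² - 2x⁴) has coefficients 1,-1,2,0,-2 for degrees 0…4.
(1 + x²)² has coefficients 1,0,2,0,1,0 for degrees 0…5.
Multiplying by (1 + 3x)³ gives running coefficients 1,9,29,45,55,63 for degrees 0…5.
Finally multiplying by (1 - 2x)³, the product of all factors after the first has coefficients 1,3,-13,-29,61,41 for degrees 0…5.
[x⁵] = 1·41 − 1·61 + 2·(-29) − 2·3 = -84.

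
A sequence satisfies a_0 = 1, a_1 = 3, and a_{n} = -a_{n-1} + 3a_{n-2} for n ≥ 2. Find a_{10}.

-1953

The ordinary generating function has denominator 1 + y - 3y^2.
Iterating the recurrence: a_0,…,a_{10} = 1, 3, 0, 9, -9, 36, -63, 171, -360, 873, -1953.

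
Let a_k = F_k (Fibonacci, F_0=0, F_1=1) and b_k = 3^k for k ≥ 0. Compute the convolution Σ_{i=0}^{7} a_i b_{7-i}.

This is [x^7] in the product of the two ordinary generating functions.
Σ = 0·2187 + 1·729 + 1·243 + 2·81 + 3·27 + 5·9 + 8·3 + 13·1 = 1297.

1297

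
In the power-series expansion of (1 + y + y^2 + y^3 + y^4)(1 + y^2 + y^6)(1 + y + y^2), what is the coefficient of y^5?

(1 + y + y^2 + y^3 + y^4) has coefficients 1,1,1,1,1 for degrees 0…4.
(1 + y^2 + y^6) has coefficients 1,0,1,0,0,0 for degrees 0…5.
Finally multiplying by (1 + y + y^2), the product of all factors after the first has coefficients 1,1,2,1,1,0 for degrees 0…5.
[y^5] = 1·0 + 1·1 + 1·1 + 1·2 + 1·1 = 5.

5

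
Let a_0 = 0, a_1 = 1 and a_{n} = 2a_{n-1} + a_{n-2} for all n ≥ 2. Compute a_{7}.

The ordinary generating function has denominator 1 - 2q - q^2.
Iterating the recurrence: a_0,…,a_{7} = 0, 1, 2, 5, 12, 29, 70, 169.

169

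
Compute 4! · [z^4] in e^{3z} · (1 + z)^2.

The EGF product rule gives c_4 = Σ_{k_1+k_2=4} C(4; k_1,k_2) · ∏ g_i(k_i), where e^{3z} gives (3)^k; (1+z)^2 gives the falling factorial (2)_k.
g_1(k) for k = 0…4: 1, 3, 9, 27, 81.
g_2(k) for k = 0…4: 1, 2, 2, 0, 0.
c_4 = Σ_k C(4,k)·g_1(k)·g_2(4−k) = 6·9·2 + 4·27·2 + 1·81·1 = 108 + 216 + 81 = 405.

405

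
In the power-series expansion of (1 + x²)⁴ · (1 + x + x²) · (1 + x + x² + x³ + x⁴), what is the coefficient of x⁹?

(1 + x²)⁴ has coefficients 1,0,4,0,6,0,4,0,1 for degrees 0…8.
(1 + x + x²) has coefficients 1,1,1,0,0,0,0,0,0,0 for degrees 0…9.
Finally multiplying by (1 + x + x² + x³ + x⁴), the product of all factors after the first has coefficients 1,2,3,3,3,2,1,0,0,0 for degrees 0…9.
[x⁹] = 1·0 + 4·0 + 6·2 + 4·3 + 1·2 = 26.

26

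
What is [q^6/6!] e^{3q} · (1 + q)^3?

15633

The EGF product rule gives c_6 = Σ_{k_1+k_2=6} C(6; k_1,k_2) · ∏ g_i(k_i), where e^{3q} gives (3)^k; (1+q)^3 gives the falling factorial (3)_k.
g_1(k) for k = 0…6: 1, 3, 9, 27, 81, 243, 729.
g_2(k) for k = 0…6: 1, 3, 6, 6, 0, 0, 0.
c_6 = Σ_k C(6,k)·g_1(k)·g_2(6−k) = 20·27·6 + 15·81·6 + 6·243·3 + 1·729·1 = 3240 + 7290 + 4374 + 729 = 15633.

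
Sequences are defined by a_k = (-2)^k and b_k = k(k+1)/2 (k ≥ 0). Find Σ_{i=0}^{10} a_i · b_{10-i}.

This is [x^10] in the product of the two ordinary generating functions.
Σ = 1·55 − 2·45 + 4·36 − 8·28 + 16·21 − 32·15 + 64·10 − 128·6 + 256·3 − 512·1 + 1024·0 = -131.

-131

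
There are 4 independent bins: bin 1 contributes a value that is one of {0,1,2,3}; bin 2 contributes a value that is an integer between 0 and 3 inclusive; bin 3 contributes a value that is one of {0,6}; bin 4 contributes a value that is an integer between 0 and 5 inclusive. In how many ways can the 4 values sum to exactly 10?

The generating function for the choices is (1 + x + x^2 + x^3)·(1 + x + x^2 + x^3)·(1 + x^6)·(1 + x + x^2 + x^3 + x^4 + x^5); the count is [x^10].
(1 + x + x^2 + x^3) has coefficients 1,1,1,1 for degrees 0…3.
(1 + x + x^2 + x^3) has coefficients 1,1,1,1,0,0,0,0,0,0,0 for degrees 0…10.
Multiplying by (1 + x^6) gives running coefficients 1,1,1,1,0,0,1,1,1,1,0 for degrees 0…10.
Finally multiplying by (1 + x + x^2 + x^3 + x^4 + x^5), the product of all factors after the first has coefficients 1,2,3,4,4,4,4,4,4,4,4 for degrees 0…10.
[x^10] = 1·4 + 1·4 + 1·4 + 1·4 = 16.

16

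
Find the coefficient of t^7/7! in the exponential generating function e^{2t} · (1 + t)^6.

261536

The EGF product rule gives c_7 = Σ_{k_1+k_2=7} C(7; k_1,k_2) · ∏ g_i(k_i), where e^{2t} gives (2)^k; (1+t)^6 gives the falling factorial (6)_k.
g_1(k) for k = 0…7: 1, 2, 4, 8, 16, 32, 64, 128.
g_2(k) for k = 0…7: 1, 6, 30, 120, 360, 720, 720, 0.
c_7 = Σ_k C(7,k)·g_1(k)·g_2(7−k) = 7·2·720 + 21·4·720 + 35·8·360 + 35·16·120 + 21·32·30 + 7·64·6 + 1·128·1 = 10080 + 60480 + 100800 + 67200 + 20160 + 2688 + 128 = 261536.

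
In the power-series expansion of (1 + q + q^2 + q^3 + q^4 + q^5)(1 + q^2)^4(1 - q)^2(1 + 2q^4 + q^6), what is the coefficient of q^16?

-14

(1 + q + q^2 + q^3 + q^4 + q^5) has coefficients 1,1,1,1,1,1 for degrees 0…5.
(1 + q^2)^4 has coefficients 1,0,4,0,6,0,4,0,1,0,0,0,0,0,0,0,0 for degrees 0…16.
Multiplying by (1 - q)^2 gives running coefficients 1,-2,5,-8,10,-12,10,-8,5,-2,1,0,0,0,0,0,0 for degrees 0…16.
Finally multiplying by (1 + 2q^4 + q^6), the product of all factors after the first has coefficients 1,-2,5,-8,12,-16,21,-26,30,-34,31,-28,20,-12,7,-2,1 for degrees 0…16.
[q^16] = 1·1 + 1·(-2) + 1·7 + 1·(-12) + 1·20 + 1·(-28) = -14.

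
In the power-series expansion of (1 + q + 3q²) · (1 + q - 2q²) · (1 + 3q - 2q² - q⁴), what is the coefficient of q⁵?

(1 + q + 3q²) has coefficients 1,1,3 for degrees 0…2.
(1 + q - 2q²) has coefficients 1,1,-2,0,0,0 for degrees 0…5.
Finally multiplying by (1 + 3q - 2q² - q⁴), the product of all factors after the first has coefficients 1,4,-1,-8,3,-1 for degrees 0…5.
[q⁵] = 1·(-1) + 1·3 + 3·(-8) = -22.

-22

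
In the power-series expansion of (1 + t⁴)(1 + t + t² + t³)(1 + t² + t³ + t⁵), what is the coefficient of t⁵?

4

(1 + t⁴) has coefficients 1,0,0,0,1 for degrees 0…4.
(1 + t + t² + t³) has coefficients 1,1,1,1,0,0 for degrees 0…5.
Finally multiplying by (1 + t² + t³ + t⁵), the product of all factors after the first has coefficients 1,1,2,3,2,3 for degrees 0…5.
[t⁵] = 1·3 + 1·1 = 4.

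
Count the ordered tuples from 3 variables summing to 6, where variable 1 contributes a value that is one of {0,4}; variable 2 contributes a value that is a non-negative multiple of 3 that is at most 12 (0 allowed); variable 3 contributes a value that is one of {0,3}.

2

The generating function for the choices is (1 + y⁴)·(1 + y³ + y⁶ + y⁹ + y¹²)·(1 + y³); the count is [y⁶].
(1 + y⁴) has coefficients 1,0,0,0,1 for degrees 0…4.
(1 + y³ + y⁶ + y⁹ + y¹²) has coefficients 1,0,0,1,0,0,1 for degrees 0…6.
Finally multiplying by (1 + y³), the product of all factors after the first has coefficients 1,0,0,2,0,0,2 for degrees 0…6.
[y⁶] = 1·2 + 1·0 = 2.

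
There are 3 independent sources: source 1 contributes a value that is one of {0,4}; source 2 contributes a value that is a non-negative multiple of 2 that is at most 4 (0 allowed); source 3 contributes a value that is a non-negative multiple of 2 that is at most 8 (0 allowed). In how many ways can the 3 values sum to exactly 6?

5

The generating function for the choices is (1 + q⁴)·(1 + q² + q⁴)·(1 + q² + q⁴ + q⁶ + q⁸); the count is [q⁶].
(1 + q⁴) has coefficients 1,0,0,0,1 for degrees 0…4.
(1 + q² + q⁴) has coefficients 1,0,1,0,1,0,0 for degrees 0…6.
Finally multiplying by (1 + q² + q⁴ + q⁶ + q⁸), the product of all factors after the first has coefficients 1,0,2,0,3,0,3 for degrees 0…6.
[q⁶] = 1·3 + 1·2 = 5.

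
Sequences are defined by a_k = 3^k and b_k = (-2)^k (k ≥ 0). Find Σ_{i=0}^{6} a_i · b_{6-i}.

The convolution is the t^6 coefficient of A(t)B(t).
Σ = 1·64 + 3·(-32) + 9·16 + 27·(-8) + 81·4 + 243·(-2) + 729·1 = 463.

463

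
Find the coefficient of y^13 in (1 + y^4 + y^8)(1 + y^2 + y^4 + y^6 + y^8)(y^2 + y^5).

(1 + y^4 + y^8) has coefficients 1,0,0,0,1,0,0,0,1 for degrees 0…8.
(1 + y^2 + y^4 + y^6 + y^8) has coefficients 1,0,1,0,1,0,1,0,1,0,0,0,0,0 for degrees 0…13.
Finally multiplying by (y^2 + y^5), the product of all factors after the first has coefficients 0,0,1,0,1,1,1,1,1,1,1,1,0,1 for degrees 0…13.
[y^13] = 1·1 + 1·1 + 1·1 = 3.

3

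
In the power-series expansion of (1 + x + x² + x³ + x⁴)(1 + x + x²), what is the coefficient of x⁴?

(1 + x + x² + x³ + x⁴) has coefficients 1,1,1,1,1 for degrees 0…4.
(1 + x + x²) has coefficients 1,1,1,0,0 for degrees 0…4.
[x⁴] = 1·0 + 1·0 + 1·1 + 1·1 + 1·1 = 3.

3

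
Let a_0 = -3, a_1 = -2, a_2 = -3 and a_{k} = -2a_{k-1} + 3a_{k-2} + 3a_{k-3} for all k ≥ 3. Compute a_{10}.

The ordinary generating function has denominator 1 + 2q - 3q^2 - 3q^3.
Iterating the recurrence: a_0,…,a_{10} = -3, -2, -3, -9, 3, -42, 66, -249, 570, -1689, 4341.

4341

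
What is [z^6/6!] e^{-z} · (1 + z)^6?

-185

The EGF product rule gives c_6 = Σ_{k_1+k_2=6} C(6; k_1,k_2) · ∏ g_i(k_i), where e^{-z} gives (-1)^k; (1+z)^6 gives the falling factorial (6)_k.
g_1(k) for k = 0…6: 1, -1, 1, -1, 1, -1, 1.
g_2(k) for k = 0…6: 1, 6, 30, 120, 360, 720, 720.
c_6 = Σ_k C(6,k)·g_1(k)·g_2(6−k) = 1·1·720 + 6·(-1)·720 + 15·1·360 + 20·(-1)·120 + 15·1·30 + 6·(-1)·6 + 1·1·1 = 720 − 4320 + 5400 − 2400 + 450 − 36 + 1 = -185.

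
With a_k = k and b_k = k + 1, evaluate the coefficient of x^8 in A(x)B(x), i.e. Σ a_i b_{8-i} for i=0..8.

Write out a_i and b_{8-i} for i = 0,…,8 and sum the products.
Σ = 0·9 + 1·8 + 2·7 + 3·6 + 4·5 + 5·4 + 6·3 + 7·2 + 8·1 = 120.

120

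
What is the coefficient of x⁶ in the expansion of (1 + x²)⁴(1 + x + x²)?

(1 + x²)⁴ has coefficients 1,0,4,0,6,0,4 for degrees 0…6.
(1 + x + x²) has coefficients 1,1,1,0,0,0,0 for degrees 0…6.
[x⁶] = 1·0 + 4·0 + 6·1 + 4·1 = 10.

10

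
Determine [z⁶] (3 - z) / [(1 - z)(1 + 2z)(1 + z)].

Partial fractions give a closed form: a_n = (1/3)·1^n + (14/3)·(-2)^n + (-2)·(-1)^n.
At n = 6: a_6 = 297.

297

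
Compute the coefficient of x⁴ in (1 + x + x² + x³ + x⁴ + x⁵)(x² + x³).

2

(1 + x + x² + x³ + x⁴ + x⁵) has coefficients 1,1,1,1,1 for degrees 0…4.
(x² + x³) has coefficients 0,0,1,1,0 for degrees 0…4.
[x⁴] = 1·0 + 1·1 + 1·1 + 1·0 + 1·0 = 2.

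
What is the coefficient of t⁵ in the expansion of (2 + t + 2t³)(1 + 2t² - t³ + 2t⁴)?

(2 + t + 2t³) has coefficients 2,1,0,2 for degrees 0…3.
(1 + 2t² - t³ + 2t⁴) has coefficients 1,0,2,-1,2,0 for degrees 0…5.
[t⁵] = 2·0 + 1·2 + 2·2 = 6.

6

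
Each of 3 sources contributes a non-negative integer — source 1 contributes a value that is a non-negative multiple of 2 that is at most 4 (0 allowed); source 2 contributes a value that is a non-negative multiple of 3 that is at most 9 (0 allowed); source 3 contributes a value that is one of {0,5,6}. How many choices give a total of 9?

The generating function for the choices is (1 + q^2 + q^4)·(1 + q^3 + q^6 + q^9)·(1 + q^5 + q^6); the count is [q^9].
(1 + q^2 + q^4) has coefficients 1,0,1,0,1 for degrees 0…4.
(1 + q^3 + q^6 + q^9) has coefficients 1,0,0,1,0,0,1,0,0,1 for degrees 0…9.
Finally multiplying by (1 + q^5 + q^6), the product of all factors after the first has coefficients 1,0,0,1,0,1,2,0,1,2 for degrees 0…9.
[q^9] = 1·2 + 1·0 + 1·1 = 3.

3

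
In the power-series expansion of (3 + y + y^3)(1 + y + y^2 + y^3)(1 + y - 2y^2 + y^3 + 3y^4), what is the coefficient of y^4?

12

(3 + y + y^3) has coefficients 3,1,0,1 for degrees 0…3.
(1 + y + y^2 + y^3) has coefficients 1,1,1,1,0 for degrees 0…4.
Finally multiplying by (1 + y - 2y^2 + y^3 + 3y^4), the product of all factors after the first has coefficients 1,2,0,1,3 for degrees 0…4.
[y^4] = 3·3 + 1·1 + 1·2 = 12.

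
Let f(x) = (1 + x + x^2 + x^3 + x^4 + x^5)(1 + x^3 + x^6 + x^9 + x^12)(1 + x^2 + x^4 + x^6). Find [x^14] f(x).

(1 + x + x^2 + x^3 + x^4 + x^5) has coefficients 1,1,1,1,1,1 for degrees 0…5.
(1 + x^3 + x^6 + x^9 + x^12) has coefficients 1,0,0,1,0,0,1,0,0,1,0,0,1,0,0 for degrees 0…14.
Finally multiplying by (1 + x^2 + x^4 + x^6), the product of all factors after the first has coefficients 1,0,1,1,1,1,2,1,1,2,1,1,2,1,1 for degrees 0…14.
[x^14] = 1·1 + 1·1 + 1·2 + 1·1 + 1·1 + 1·2 = 8.

8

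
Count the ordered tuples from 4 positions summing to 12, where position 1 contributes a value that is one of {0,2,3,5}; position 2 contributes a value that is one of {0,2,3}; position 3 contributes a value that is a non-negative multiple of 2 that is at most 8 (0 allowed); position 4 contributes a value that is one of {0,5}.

9

The generating function for the choices is (1 + z^2 + z^3 + z^5)·(1 + z^2 + z^3)·(1 + z^2 + z^4 + z^6 + z^8)·(1 + z^5); the count is [z^12].
(1 + z^2 + z^3 + z^5) has coefficients 1,0,1,1,0,1 for degrees 0…5.
(1 + z^2 + z^3) has coefficients 1,0,1,1,0,0,0,0,0,0,0,0,0 for degrees 0…12.
Multiplying by (1 + z^2 + z^4 + z^6 + z^8) gives running coefficients 1,0,2,1,2,1,2,1,2,1,1,1,0 for degrees 0…12.
Finally multiplying by (1 + z^5), the product of all factors after the first has coefficients 1,0,2,1,2,2,2,3,3,3,2,3,1 for degrees 0…12.
[z^12] = 1·1 + 1·2 + 1·3 + 1·3 = 9.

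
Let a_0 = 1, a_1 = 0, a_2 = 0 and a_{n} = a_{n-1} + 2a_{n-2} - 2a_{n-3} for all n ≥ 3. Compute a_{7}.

-14

The ordinary generating function has denominator 1 - x - 2x^2 + 2x^3.
Iterating the recurrence: a_0,…,a_{7} = 1, 0, 0, -2, -2, -6, -6, -14.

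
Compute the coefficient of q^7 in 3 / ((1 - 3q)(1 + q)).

4920

The denominator gives the recurrence a_n = 2a_(n−1) + 3a_(n−2) for n ≥ 2; the numerator fixes a_0 = 3, a_1 = 6.
Iterating: 3, 6, 21, 60, 183, 546, 1641, 4920, so a_7 = 4920.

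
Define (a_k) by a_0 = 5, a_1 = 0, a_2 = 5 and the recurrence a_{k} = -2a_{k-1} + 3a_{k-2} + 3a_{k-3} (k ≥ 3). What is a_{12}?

The ordinary generating function has denominator 1 + 2x - 3x^2 - 3x^3.
Iterating the recurrence: a_0,…,a_{12} = 5, 0, 5, 5, 5, 20, -10, 95, -160, 575, -1345, 3935, -10180.

-10180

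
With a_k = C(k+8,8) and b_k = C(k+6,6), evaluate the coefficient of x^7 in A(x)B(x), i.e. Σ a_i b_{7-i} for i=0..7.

This is [x^7] in the product of the two ordinary generating functions.
Σ = 1·1716 + 9·924 + 45·462 + 165·210 + 495·84 + 1287·28 + 3003·7 + 6435·1 = 170544.

170544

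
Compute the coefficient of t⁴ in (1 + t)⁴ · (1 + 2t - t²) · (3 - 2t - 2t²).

-41

(1 + t)⁴ has coefficients 1,4,6,4,1 for degrees 0…4.
(1 + 2t - t²) has coefficients 1,2,-1,0,0 for degrees 0…4.
Finally multiplying by (3 - 2t - 2t²), the product of all factors after the first has coefficients 3,4,-9,-2,2 for degrees 0…4.
[t⁴] = 1·2 + 4·(-2) + 6·(-9) + 4·4 + 1·3 = -41.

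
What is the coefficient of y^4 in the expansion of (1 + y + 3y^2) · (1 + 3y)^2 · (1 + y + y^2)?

(1 + y + 3y^2) has coefficients 1,1,3 for degrees 0…2.
(1 + 3y)^2 has coefficients 1,6,9,0,0 for degrees 0…4.
Finally multiplying by (1 + y + y^2), the product of all factors after the first has coefficients 1,7,16,15,9 for degrees 0…4.
[y^4] = 1·9 + 1·15 + 3·16 = 72.

72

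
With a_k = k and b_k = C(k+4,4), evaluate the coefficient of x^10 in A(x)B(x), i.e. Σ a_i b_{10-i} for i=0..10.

This is [x^10] in the product of the two ordinary generating functions.
Σ = 0·1001 + 1·715 + 2·495 + 3·330 + 4·210 + 5·126 + 6·70 + 7·35 + 8·15 + 9·5 + 10·1 = 5005.

5005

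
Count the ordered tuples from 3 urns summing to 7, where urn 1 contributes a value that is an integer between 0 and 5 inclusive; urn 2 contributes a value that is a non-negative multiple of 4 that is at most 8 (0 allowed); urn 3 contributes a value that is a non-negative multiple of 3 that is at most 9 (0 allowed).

The generating function for the choices is (1 + q + q^2 + q^3 + q^4 + q^5)·(1 + q^4 + q^8)·(1 + q^3 + q^6 + q^9); the count is [q^7].
(1 + q + q^2 + q^3 + q^4 + q^5) has coefficients 1,1,1,1,1,1 for degrees 0…5.
(1 + q^4 + q^8) has coefficients 1,0,0,0,1,0,0,0 for degrees 0…7.
Finally multiplying by (1 + q^3 + q^6 + q^9), the product of all factors after the first has coefficients 1,0,0,1,1,0,1,1 for degrees 0…7.
[q^7] = 1·1 + 1·1 + 1·0 + 1·1 + 1·1 + 1·0 = 4.

4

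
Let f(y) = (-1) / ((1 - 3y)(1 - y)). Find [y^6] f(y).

-1093

Partial fractions give a closed form: a_n = (-3/2)·3^n + (1/2)·1^n.
At n = 6: a_6 = -1093.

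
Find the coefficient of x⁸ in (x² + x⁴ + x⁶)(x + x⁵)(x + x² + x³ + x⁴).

(x² + x⁴ + x⁶) has coefficients 0,0,1,0,1,0,1 for degrees 0…6.
(x + x⁵) has coefficients 0,1,0,0,0,1,0,0,0 for degrees 0…8.
Finally multiplying by (x + x² + x³ + x⁴), the product of all factors after the first has coefficients 0,0,1,1,1,1,1,1,1 for degrees 0…8.
[x⁸] = 1·1 + 1·1 + 1·1 = 3.

3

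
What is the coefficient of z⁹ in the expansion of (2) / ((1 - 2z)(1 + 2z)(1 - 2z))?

5120

The denominator gives the recurrence a_n = 2a_(n−1) + 4a_(n−2) − 8a_(n−3) for n ≥ 3; the numerator fixes a_0 = 2, a_1 = 4, a_2 = 16.
Iterating: 2, 4, 16, 32, 96, 192, 512, 1024, 2560, 5120, so a_9 = 5120.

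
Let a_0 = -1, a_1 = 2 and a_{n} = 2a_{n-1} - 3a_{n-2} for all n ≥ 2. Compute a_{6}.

The ordinary generating function has denominator 1 - 2y + 3y^2.
Iterating the recurrence: a_0,…,a_{6} = -1, 2, 7, 8, -5, -34, -53.

-53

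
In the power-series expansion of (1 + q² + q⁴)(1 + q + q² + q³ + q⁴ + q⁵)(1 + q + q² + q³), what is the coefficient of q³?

6

(1 + q² + q⁴) has coefficients 1,0,1,0 for degrees 0…3.
(1 + q + q² + q³ + q⁴ + q⁵) has coefficients 1,1,1,1 for degrees 0…3.
Finally multiplying by (1 + q + q² + q³), the product of all factors after the first has coefficients 1,2,3,4 for degrees 0…3.
[q³] = 1·4 + 1·2 = 6.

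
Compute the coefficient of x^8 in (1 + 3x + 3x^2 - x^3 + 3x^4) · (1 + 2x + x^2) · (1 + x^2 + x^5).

11

(1 + 3x + 3x^2 - x^3 + 3x^4) has coefficients 1,3,3,-1,3 for degrees 0…4.
(1 + 2x + x^2) has coefficients 1,2,1,0,0,0,0,0,0 for degrees 0…8.
Finally multiplying by (1 + x^2 + x^5), the product of all factors after the first has coefficients 1,2,2,2,1,1,2,1,0 for degrees 0…8.
[x^8] = 1·0 + 3·1 + 3·2 − 1·1 + 3·1 = 11.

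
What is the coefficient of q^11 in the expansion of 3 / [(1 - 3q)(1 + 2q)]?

Partial fractions give a closed form: a_n = (9/5)·3^n + (6/5)·(-2)^n.
At n = 11: a_11 = 316407.

316407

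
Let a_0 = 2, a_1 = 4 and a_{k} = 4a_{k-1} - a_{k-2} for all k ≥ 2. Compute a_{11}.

1956244

The ordinary generating function has denominator 1 - 4y + y^2.
Iterating the recurrence: a_0,…,a_{11} = 2, 4, 14, 52, 194, 724, 2702, 10084, 37634, 140452, 524174, 1956244.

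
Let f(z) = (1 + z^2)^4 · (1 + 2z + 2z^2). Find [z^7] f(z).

8

(1 + z^2)^4 has coefficients 1,0,4,0,6,0,4,0 for degrees 0…7.
(1 + 2z + 2z^2) has coefficients 1,2,2,0,0,0,0,0 for degrees 0…7.
[z^7] = 1·0 + 4·0 + 6·0 + 4·2 = 8.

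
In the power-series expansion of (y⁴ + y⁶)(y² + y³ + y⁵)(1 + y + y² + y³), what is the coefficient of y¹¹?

4

(y⁴ + y⁶) has coefficients 0,0,0,0,1,0,1 for degrees 0…6.
(y² + y³ + y⁵) has coefficients 0,0,1,1,0,1,0,0,0,0,0,0 for degrees 0…11.
Finally multiplying by (1 + y + y² + y³), the product of all factors after the first has coefficients 0,0,1,2,2,3,2,1,1,0,0,0 for degrees 0…11.
[y¹¹] = 1·1 + 1·3 = 4.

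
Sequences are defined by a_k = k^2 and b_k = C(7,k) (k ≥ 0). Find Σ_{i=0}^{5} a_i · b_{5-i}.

501

This is [x^5] in the product of the two ordinary generating functions.
Σ = 0·21 + 1·35 + 4·35 + 9·21 + 16·7 + 25·1 = 501.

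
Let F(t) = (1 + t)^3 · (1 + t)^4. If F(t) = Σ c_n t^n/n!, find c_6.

The EGF product rule gives c_6 = Σ_{k_1+k_2=6} C(6; k_1,k_2) · ∏ g_i(k_i), where (1+t)^3 gives the falling factorial (3)_k; (1+t)^4 gives the falling factorial (4)_k.
g_1(k) for k = 0…6: 1, 3, 6, 6, 0, 0, 0.
g_2(k) for k = 0…6: 1, 4, 12, 24, 24, 0, 0.
c_6 = Σ_k C(6,k)·g_1(k)·g_2(6−k) = 15·6·24 + 20·6·24 = 2160 + 2880 = 5040.

5040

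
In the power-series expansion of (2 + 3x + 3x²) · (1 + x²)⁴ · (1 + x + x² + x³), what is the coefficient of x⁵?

(2 + 3x + 3x²) has coefficients 2,3,3 for degrees 0…2.
(1 + x²)⁴ has coefficients 1,0,4,0,6,0 for degrees 0…5.
Finally multiplying by (1 + x + x² + x³), the product of all factors after the first has coefficients 1,1,5,5,10,10 for degrees 0…5.
[x⁵] = 2·10 + 3·10 + 3·5 = 65.

65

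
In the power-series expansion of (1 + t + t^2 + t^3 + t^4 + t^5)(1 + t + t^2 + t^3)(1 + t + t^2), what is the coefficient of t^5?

(1 + t + t^2 + t^3 + t^4 + t^5) has coefficients 1,1,1,1,1,1 for degrees 0…5.
(1 + t + t^2 + t^3) has coefficients 1,1,1,1,0,0 for degrees 0…5.
Finally multiplying by (1 + t + t^2), the product of all factors after the first has coefficients 1,2,3,3,2,1 for degrees 0…5.
[t^5] = 1·1 + 1·2 + 1·3 + 1·3 + 1·2 + 1·1 = 12.

12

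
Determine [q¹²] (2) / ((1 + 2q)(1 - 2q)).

8192

The denominator gives the recurrence a_n = 4a_(n−2) for n ≥ 2; the numerator fixes a_0 = 2, a_1 = 0.
Iterating: 2, 0, 8, 0, 32, 0, 128, 0, 512, 0, 2048, 0, 8192, so a_12 = 8192.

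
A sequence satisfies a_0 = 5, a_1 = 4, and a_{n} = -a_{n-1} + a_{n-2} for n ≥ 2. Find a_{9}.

31

The ordinary generating function has denominator 1 + q - q^2.
Iterating the recurrence: a_0,…,a_{9} = 5, 4, 1, 3, -2, 5, -7, 12, -19, 31.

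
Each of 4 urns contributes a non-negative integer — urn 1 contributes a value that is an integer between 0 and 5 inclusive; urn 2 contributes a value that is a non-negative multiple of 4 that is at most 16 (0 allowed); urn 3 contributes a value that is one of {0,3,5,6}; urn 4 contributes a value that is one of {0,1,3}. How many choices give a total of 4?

The generating function for the choices is (1 + t + t² + t³ + t⁴ + t⁵)·(1 + t⁴ + t⁸ + t¹² + t¹⁶)·(1 + t³ + t⁵ + t⁶)·(1 + t + t³); the count is [t⁴].
(1 + t + t² + t³ + t⁴ + t⁵) has coefficients 1,1,1,1,1 for degrees 0…4.
(1 + t⁴ + t⁸ + t¹² + t¹⁶) has coefficients 1,0,0,0,1 for degrees 0…4.
Multiplying by (1 + t³ + t⁵ + t⁶) gives running coefficients 1,0,0,1,1 for degrees 0…4.
Finally multiplying by (1 + t + t³), the product of all factors after the first has coefficients 1,1,0,2,2 for degrees 0…4.
[t⁴] = 1·2 + 1·2 + 1·0 + 1·1 + 1·1 = 6.

6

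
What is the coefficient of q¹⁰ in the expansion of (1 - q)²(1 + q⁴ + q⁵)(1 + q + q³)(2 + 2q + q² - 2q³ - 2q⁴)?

(1 - q)² has coefficients 1,-2,1 for degrees 0…2.
(1 + q⁴ + q⁵) has coefficients 1,0,0,0,1,1,0,0,0,0,0 for degrees 0…10.
Multiplying by (1 + q + q³) gives running coefficients 1,1,0,1,1,2,1,1,1,0,0 for degrees 0…10.
Finally multiplying by (2 + 2q + q² - 2q³ - 2q⁴), the product of all factors after the first has coefficients 2,4,3,1,0,5,5,2,-1,-3,-3 for degrees 0…10.
[q¹⁰] = 1·(-3) − 2·(-3) + 1·(-1) = 2.

2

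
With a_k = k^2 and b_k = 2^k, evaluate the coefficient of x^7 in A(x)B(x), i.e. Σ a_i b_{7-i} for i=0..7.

Write out a_i and b_{7-i} for i = 0,…,7 and sum the products.
Σ = 0·128 + 1·64 + 4·32 + 9·16 + 16·8 + 25·4 + 36·2 + 49·1 = 685.

685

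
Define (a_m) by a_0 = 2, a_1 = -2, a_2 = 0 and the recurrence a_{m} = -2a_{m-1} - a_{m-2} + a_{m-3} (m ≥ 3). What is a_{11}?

The ordinary generating function has denominator 1 + 2z + z^2 - z^3.
Iterating the recurrence: a_0,…,a_{11} = 2, -2, 0, 4, -10, 16, -18, 10, 14, -56, 108, -146.

-146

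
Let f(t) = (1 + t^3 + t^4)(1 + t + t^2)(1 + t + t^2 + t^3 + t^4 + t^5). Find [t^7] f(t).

7

(1 + t^3 + t^4) has coefficients 1,0,0,1,1 for degrees 0…4.
(1 + t + t^2) has coefficients 1,1,1,0,0,0,0,0 for degrees 0…7.
Finally multiplying by (1 + t + t^2 + t^3 + t^4 + t^5), the product of all factors after the first has coefficients 1,2,3,3,3,3,2,1 for degrees 0…7.
[t^7] = 1·1 + 1·3 + 1·3 = 7.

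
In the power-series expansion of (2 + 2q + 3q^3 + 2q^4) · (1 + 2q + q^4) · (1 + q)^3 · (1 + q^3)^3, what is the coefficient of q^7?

178

(2 + 2q + 3q^3 + 2q^4) has coefficients 2,2,0,3,2 for degrees 0…4.
(1 + 2q + q^4) has coefficients 1,2,0,0,1,0,0,0 for degrees 0…7.
Multiplying by (1 + q)^3 gives running coefficients 1,5,9,7,3,3,3,1 for degrees 0…7.
Finally multiplying by (1 + q^3)^3, the product of all factors after the first has coefficients 1,5,9,10,18,30,27,25 for degrees 0…7.
[q^7] = 2·25 + 2·27 + 3·18 + 2·10 = 178.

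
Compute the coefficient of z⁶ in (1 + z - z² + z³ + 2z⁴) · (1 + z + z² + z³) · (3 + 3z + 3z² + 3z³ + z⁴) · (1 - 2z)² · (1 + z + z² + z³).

32

(1 + z - z² + z³ + 2z⁴) has coefficients 1,1,-1,1,2 for degrees 0…4.
(1 + z + z² + z³) has coefficients 1,1,1,1,0,0,0 for degrees 0…6.
Multiplying by (3 + 3z + 3z² + 3z³ + z⁴) gives running coefficients 3,6,9,12,10,7,4 for degrees 0…6.
Multiplying by (1 - 2z)² gives running coefficients 3,-6,-3,0,-2,15,16 for degrees 0…6.
Finally multiplying by (1 + z + z² + z³), the product of all factors after the first has coefficients 3,-3,-6,-6,-11,10,29 for degrees 0…6.
[z⁶] = 1·29 + 1·10 − 1·(-11) + 1·(-6) + 2·(-6) = 32.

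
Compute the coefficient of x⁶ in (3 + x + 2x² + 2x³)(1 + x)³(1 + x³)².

(3 + x + 2x² + 2x³) has coefficients 3,1,2,2 for degrees 0…3.
(1 + x)³ has coefficients 1,3,3,1,0,0,0 for degrees 0…6.
Finally multiplying by (1 + x³)², the product of all factors after the first has coefficients 1,3,3,3,6,6,3 for degrees 0…6.
[x⁶] = 3·3 + 1·6 + 2·6 + 2·3 = 33.

33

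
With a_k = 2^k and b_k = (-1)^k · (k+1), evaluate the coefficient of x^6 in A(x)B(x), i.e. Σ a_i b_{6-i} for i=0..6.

31

The convolution is the x^6 coefficient of A(x)B(x).
Σ = 1·7 + 2·(-6) + 4·5 + 8·(-4) + 16·3 + 32·(-2) + 64·1 = 31.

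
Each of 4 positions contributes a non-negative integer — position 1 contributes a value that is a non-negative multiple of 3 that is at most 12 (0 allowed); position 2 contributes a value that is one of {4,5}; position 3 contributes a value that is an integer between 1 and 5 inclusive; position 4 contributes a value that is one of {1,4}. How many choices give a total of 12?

6

The generating function for the choices is (1 + x^3 + x^6 + x^9 + x^12)·(x^4 + x^5)·(x + x^2 + x^3 + x^4 + x^5)·(x + x^4); the count is [x^12].
(1 + x^3 + x^6 + x^9 + x^12) has coefficients 1,0,0,1,0,0,1,0,0,1,0,0,1 for degrees 0…12.
(x^4 + x^5) has coefficients 0,0,0,0,1,1,0,0,0,0,0,0,0 for degrees 0…12.
Multiplying by (x + x^2 + x^3 + x^4 + x^5) gives running coefficients 0,0,0,0,0,1,2,2,2,2,1,0,0 for degrees 0…12.
Finally multiplying by (x + x^4), the product of all factors after the first has coefficients 0,0,0,0,0,0,1,2,2,3,4,3,2 for degrees 0…12.
[x^12] = 1·2 + 1·3 + 1·1 + 1·0 + 1·0 = 6.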